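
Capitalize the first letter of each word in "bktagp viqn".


Input string: 'bktagp viqn'
Operation: capitalize first letter of each word
Word transformations: 'bktagp'->'Bktagp', 'viqn'->'Viqn'
Result: Bktagp Viqn


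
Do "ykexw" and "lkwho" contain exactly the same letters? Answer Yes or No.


String 1: 'ykexw' -> sorted: 'ekwxy'
String 2: 'lkwho' -> sorted: 'hklow'
Compare sorted forms: 'ekwxy' != 'hklow'
Anagram: No


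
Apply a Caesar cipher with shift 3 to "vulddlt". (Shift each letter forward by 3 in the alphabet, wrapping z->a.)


Input: 'vulddlt', shift = 3
Operation: for each letter, (position + 3) mod 26
Mapping: 'v'(21+3=24)->'y', 'u'(20+3=23)->'x', 'l'(11+3=14)->'o', 'd'(3+3=6)->'g', 'd'(3+3=6)->'g', 'l'(11+3=14)->'o', 't'(19+3=22)->'w'
Result: yxoggow


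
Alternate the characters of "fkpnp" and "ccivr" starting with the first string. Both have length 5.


String 1: 'fkpnp'
String 2: 'ccivr'
Operation: alternate characters
Pairs: 'f'+'c', 'k'+'c', 'p'+'i', 'n'+'v', 'p'+'r'
Result: fckcpinvpr


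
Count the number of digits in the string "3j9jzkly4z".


Input string: '3j9jzkly4z'
Operation: count digit characters (0-9)
Scan: '3'(digit), 'j', '9'(digit), 'j', 'z', 'k', 'l', 'y', '4'(digit), 'z'
Digits found: 3
Result: 3


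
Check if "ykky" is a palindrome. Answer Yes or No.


Input string: 'ykky'
Reversed: 'ykky'
Compare pairs: s[0]='y' vs s[3]='y' (match), s[1]='k' vs s[2]='k' (match)
Palindrome: Yes


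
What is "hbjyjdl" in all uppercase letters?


Input string: 'hbjyjdl'
Operation: convert each letter to uppercase
Mapping: 'h'->'H', 'b'->'B', 'j'->'J', 'y'->'Y', 'j'->'J', 'd'->'D', 'l'->'L'
Result: HBJYJDL


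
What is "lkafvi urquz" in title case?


Input string: 'lkafvi urquz'
Operation: capitalize first letter of each word
Word transformations: 'lkafvi'->'Lkafvi', 'urquz'->'Urquz'
Result: Lkafvi Urquz


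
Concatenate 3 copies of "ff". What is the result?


Input string: 'ff'
Operation: repeat 3 times
Concatenation: 'ff' + 'ff' + 'ff'
Result: ffffff


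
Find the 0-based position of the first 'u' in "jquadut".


Input string: 'jquadut'
Target: 'u'
Scanning left to right: s[0]='j', s[1]='q', s[2]='u'
First match at index: 2


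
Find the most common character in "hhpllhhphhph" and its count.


Input: 'hhpllhhphhph'
Operation: tally each character
Counts: 'h':7, 'l':2, 'p':3
Maximum: 'h' appears 7 times


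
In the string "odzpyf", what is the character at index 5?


Input string: 'odzpyf'
Operation: get character at index 5
Index mapping: s[0]='o', s[1]='d', s[2]='z', s[3]='p', s[4]='y', s[5]='f'
Result: 'f'


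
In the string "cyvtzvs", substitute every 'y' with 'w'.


Input string: 'cyvtzvs'
Operation: replace 'y' with 'w'
Positions of 'y': 1
After replacement: cwvtzvs


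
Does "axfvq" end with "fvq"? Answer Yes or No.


Input string: 'axfvq'
Suffix to check: 'fvq'
Last 3 characters of input: 'fvq'
Match: True
Result: Yes


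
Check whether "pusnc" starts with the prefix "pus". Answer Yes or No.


Input string: 'pusnc'
Prefix to check: 'pus'
First 3 characters of input: 'pus'
Match: True
Result: Yes


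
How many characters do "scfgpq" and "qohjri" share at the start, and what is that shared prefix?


String 1: 'scfgpq'
String 2: 'qohjri'
Compare position by position:
pos 0: 's' vs 'q' differ -> stop
Longest common prefix: "" (length 0)


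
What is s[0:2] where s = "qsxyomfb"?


Input string: 'qsxyomfb'
Operation: slice [0:2]
Extract characters: s[0]='q', s[1]='s'
Result: qs


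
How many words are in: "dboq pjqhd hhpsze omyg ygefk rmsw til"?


Input string: 'dboq pjqhd hhpsze omyg ygefk rmsw til'
Operation: split by spaces
Words found: 'dboq', 'pjqhd', 'hhpsze', 'omyg', 'ygefk', 'rmsw', 'til'
Word count: 7


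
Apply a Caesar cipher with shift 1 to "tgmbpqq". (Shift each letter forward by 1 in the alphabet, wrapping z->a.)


Input: 'tgmbpqq', shift = 1
Operation: for each letter, (position + 1) mod 26
Mapping: 't'(19+1=20)->'u', 'g'(6+1=7)->'h', 'm'(12+1=13)->'n', 'b'(1+1=2)->'c', 'p'(15+1=16)->'q', 'q'(16+1=17)->'r', 'q'(16+1=17)->'r'
Result: uhncqrr


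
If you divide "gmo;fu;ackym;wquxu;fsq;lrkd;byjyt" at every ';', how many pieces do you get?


Input string: 'gmo;fu;ackym;wquxu;fsq;lrkd;byjyt'
Delimiter: ';'
Split result: 'gmo', 'fu', 'ackym', 'wquxu', 'fsq', 'lrkd', 'byjyt'
Number of parts: 7


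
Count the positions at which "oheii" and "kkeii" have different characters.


String 1: 'oheii'
String 2: 'kkeii'
Compare each position: pos 0: 'o'!='k', pos 1: 'h'!='k', pos 2: 'e'=='e', pos 3: 'i'=='i', pos 4: 'i'=='i'
Differing positions: 2
Hamming distance: 2


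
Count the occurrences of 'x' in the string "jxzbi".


Input string: 'jxzbi'
Target character: 'x'
Scan each position: s[1]='x'
Matches found at indices: 1
Total: 1


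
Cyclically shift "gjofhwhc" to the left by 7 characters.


Input: 'gjofhwhc', shift = 7
Operation: split at index 7 and swap parts
Front part s[0:7] = 'gjofhwh'
Back part s[7:] = 'c'
Rotated = back + front = 'c' + 'gjofhwh'
Result: cgjofhwh


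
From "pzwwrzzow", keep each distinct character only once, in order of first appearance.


Input: 'pzwwrzzow'
Operation: keep first occurrence of each character
Scan: s[0]='p' new -> keep; s[1]='z' new -> keep; s[2]='w' new -> keep; s[3]='w' seen -> skip; s[4]='r' new -> keep; s[5]='z' seen -> skip; s[6]='z' seen -> skip; s[7]='o' new -> keep; s[8]='w' seen -> skip
Result: pzwro


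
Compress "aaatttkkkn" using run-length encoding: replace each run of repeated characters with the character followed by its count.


Input: 'aaatttkkkn'
Operation: identify consecutive runs
Runs: 'aaa' -> a3, 'ttt' -> t3, 'kkk' -> k3, 'n' -> n1
Encoded: a3t3k3n1


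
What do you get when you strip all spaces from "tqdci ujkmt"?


Input string: 'tqdci ujkmt'
Operation: remove all spaces
Words: 'tqdci', 'ujkmt'
Join without spaces: tqdciujkmt


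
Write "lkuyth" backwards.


Input string: 'lkuyth'
Operation: reverse character order
Original order: 'l' -> 'k' -> 'u' -> 'y' -> 't' -> 'h'
Reversed order: 'h' -> 't' -> 'y' -> 'u' -> 'k' -> 'l'
Result: htyukl


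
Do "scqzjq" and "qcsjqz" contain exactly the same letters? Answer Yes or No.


String 1: 'scqzjq' -> sorted: 'cjqqsz'
String 2: 'qcsjqz' -> sorted: 'cjqqsz'
Compare sorted forms: 'cjqqsz' == 'cjqqsz'
Anagram: Yes


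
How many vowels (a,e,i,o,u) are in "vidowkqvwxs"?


Input string: 'vidowkqvwxs'
Operation: count vowels (a, e, i, o, u)
Scan: s[0]='v', s[1]='i' (vowel), s[2]='d', s[3]='o' (vowel), s[4]='w', s[5]='k', s[6]='q', s[7]='v', s[8]='w', s[9]='x', s[10]='s'
Vowels found: 2
Result: 2


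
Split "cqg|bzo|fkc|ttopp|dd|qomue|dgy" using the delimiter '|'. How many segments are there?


Input string: 'cqg|bzo|fkc|ttopp|dd|qomue|dgy'
Delimiter: '|'
Split result: 'cqg', 'bzo', 'fkc', 'ttopp', 'dd', 'qomue', 'dgy'
Number of parts: 7


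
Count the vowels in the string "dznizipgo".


Input string: 'dznizipgo'
Operation: count vowels (a, e, i, o, u)
Scan: s[0]='d', s[1]='z', s[2]='n', s[3]='i' (vowel), s[4]='z', s[5]='i' (vowel), s[6]='p', s[7]='g', s[8]='o' (vowel)
Vowels found: 3
Result: 3


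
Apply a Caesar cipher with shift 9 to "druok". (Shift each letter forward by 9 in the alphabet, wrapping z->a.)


Input: 'druok', shift = 9
Operation: for each letter, (position + 9) mod 26
Mapping: 'd'(3+9=12)->'m', 'r'(17+9=26, 26 mod 26=0)->'a', 'u'(20+9=29, 29 mod 26=3)->'d', 'o'(14+9=23)->'x', 'k'(10+9=19)->'t'
Result: madxt


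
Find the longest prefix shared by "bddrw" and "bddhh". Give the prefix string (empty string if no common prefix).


String 1: 'bddrw'
String 2: 'bddhh'
Compare position by position:
pos 0: 'b' vs 'b' match
pos 1: 'd' vs 'd' match
pos 2: 'd' vs 'd' match
pos 3: 'r' vs 'h' differ -> stop
Longest common prefix: "bdd" (length 3)


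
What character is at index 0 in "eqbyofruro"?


Input string: 'eqbyofruro'
Operation: get character at index 0
Index mapping: s[0]='e'
Result: 'e'


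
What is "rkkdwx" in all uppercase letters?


Input string: 'rkkdwx'
Operation: convert each letter to uppercase
Mapping: 'r'->'R', 'k'->'K', 'k'->'K', 'd'->'D', 'w'->'W', 'x'->'X'
Result: RKKDWX


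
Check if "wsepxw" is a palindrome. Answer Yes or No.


Input string: 'wsepxw'
Reversed: 'wxpesw'
Compare pairs: s[0]='w' vs s[5]='w' (match), s[1]='s' vs s[4]='x' (mismatch), s[2]='e' vs s[3]='p' (mismatch)
Palindrome: No


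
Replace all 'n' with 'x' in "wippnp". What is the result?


Input string: 'wippnp'
Operation: replace 'n' with 'x'
Positions of 'n': 4
After replacement: wippxp


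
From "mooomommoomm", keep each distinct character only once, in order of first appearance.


Input: 'mooomommoomm'
Operation: keep first occurrence of each character
Scan: s[0]='m' new -> keep; s[1]='o' new -> keep; s[2]='o' seen -> skip; s[3]='o' seen -> skip; s[4]='m' seen -> skip; s[5]='o' seen -> skip; s[6]='m' seen -> skip; s[7]='m' seen -> skip; s[8]='o' seen -> skip; s[9]='o' seen -> skip; s[10]='m' seen -> skip; s[11]='m' seen -> skip
Result: mo


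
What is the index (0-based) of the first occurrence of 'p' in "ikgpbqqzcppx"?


Input string: 'ikgpbqqzcppx'
Target: 'p'
Scanning left to right: s[0]='i', s[1]='k', s[2]='g', s[3]='p'
First match at index: 3


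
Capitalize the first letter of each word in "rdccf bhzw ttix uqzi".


Input string: 'rdccf bhzw ttix uqzi'
Operation: capitalize first letter of each word
Word transformations: 'rdccf'->'Rdccf', 'bhzw'->'Bhzw', 'ttix'->'Ttix', 'uqzi'->'Uqzi'
Result: Rdccf Bhzw Ttix Uqzi


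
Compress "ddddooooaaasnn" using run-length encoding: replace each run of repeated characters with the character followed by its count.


Input: 'ddddooooaaasnn'
Operation: identify consecutive runs
Runs: 'dddd' -> d4, 'oooo' -> o4, 'aaa' -> a3, 's' -> s1, 'nn' -> n2
Encoded: d4o4a3s1n2


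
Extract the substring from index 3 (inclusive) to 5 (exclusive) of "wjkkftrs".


Input string: 'wjkkftrs'
Operation: slice [3:5]
Extract characters: s[3]='k', s[4]='f'
Result: kf


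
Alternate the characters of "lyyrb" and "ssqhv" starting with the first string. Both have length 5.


String 1: 'lyyrb'
String 2: 'ssqhv'
Operation: alternate characters
Pairs: 'l'+'s', 'y'+'s', 'y'+'q', 'r'+'h', 'b'+'v'
Result: lsysyqrhbv


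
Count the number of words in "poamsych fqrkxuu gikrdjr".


Input string: 'poamsych fqrkxuu gikrdjr'
Operation: split by spaces
Words found: 'poamsych', 'fqrkxuu', 'gikrdjr'
Word count: 3


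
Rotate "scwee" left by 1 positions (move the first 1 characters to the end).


Input: 'scwee', shift = 1
Operation: split at index 1 and swap parts
Front part s[0:1] = 's'
Back part s[1:] = 'cwee'
Rotated = back + front = 'cwee' + 's'
Result: cwees


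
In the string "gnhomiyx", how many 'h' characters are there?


Input string: 'gnhomiyx'
Target character: 'h'
Scan each position: s[2]='h'
Matches found at indices: 2
Total: 1


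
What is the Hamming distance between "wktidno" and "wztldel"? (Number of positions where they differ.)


String 1: 'wktidno'
String 2: 'wztldel'
Compare each position: pos 0: 'w'=='w', pos 1: 'k'!='z', pos 2: 't'=='t', pos 3: 'i'!='l', pos 4: 'd'=='d', pos 5: 'n'!='e', pos 6: 'o'!='l'
Differing positions: 4
Hamming distance: 4


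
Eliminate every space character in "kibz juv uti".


Input string: 'kibz juv uti'
Operation: remove all spaces
Words: 'kibz', 'juv', 'uti'
Join without spaces: kibzjuvuti


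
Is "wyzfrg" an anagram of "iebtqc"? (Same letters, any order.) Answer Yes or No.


String 1: 'iebtqc' -> sorted: 'bceiqt'
String 2: 'wyzfrg' -> sorted: 'fgrwyz'
Compare sorted forms: 'bceiqt' != 'fgrwyz'
Anagram: No


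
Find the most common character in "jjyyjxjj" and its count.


Input: 'jjyyjxjj'
Operation: tally each character
Counts: 'j':5, 'x':1, 'y':2
Maximum: 'j' appears 5 times


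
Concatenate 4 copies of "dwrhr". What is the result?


Input string: 'dwrhr'
Operation: repeat 4 times
Concatenation: 'dwrhr' + 'dwrhr' + 'dwrhr' + 'dwrhr'
Result: dwrhrdwrhrdwrhrdwrhr


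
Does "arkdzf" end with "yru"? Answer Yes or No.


Input string: 'arkdzf'
Suffix to check: 'yru'
Last 3 characters of input: 'dzf'
Match: False
Result: No


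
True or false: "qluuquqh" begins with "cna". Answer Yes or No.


Input string: 'qluuquqh'
Prefix to check: 'cna'
First 3 characters of input: 'qlu'
Match: False
Result: No


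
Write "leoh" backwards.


Input string: 'leoh'
Operation: reverse character order
Original order: 'l' -> 'e' -> 'o' -> 'h'
Reversed order: 'h' -> 'o' -> 'e' -> 'l'
Result: hoel


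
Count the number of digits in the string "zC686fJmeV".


Input string: 'zC686fJmeV'
Operation: count digit characters (0-9)
Scan: 'z', 'C', '6'(digit), '8'(digit), '6'(digit), 'f', 'J', 'm', 'e', 'V'
Digits found: 3
Result: 3


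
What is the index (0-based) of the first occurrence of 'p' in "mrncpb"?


Input string: 'mrncpb'
Target: 'p'
Scanning left to right: s[0]='m', s[1]='r', s[2]='n', s[3]='c', s[4]='p'
First match at index: 4


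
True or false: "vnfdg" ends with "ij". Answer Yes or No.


Input string: 'vnfdg'
Suffix to check: 'ij'
Last 2 characters of input: 'dg'
Match: False
Result: No


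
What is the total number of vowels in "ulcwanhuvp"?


Input string: 'ulcwanhuvp'
Operation: count vowels (a, e, i, o, u)
Scan: s[0]='u' (vowel), s[1]='l', s[2]='c', s[3]='w', s[4]='a' (vowel), s[5]='n', s[6]='h', s[7]='u' (vowel), s[8]='v', s[9]='p'
Vowels found: 3
Result: 3


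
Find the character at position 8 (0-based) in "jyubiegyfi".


Input string: 'jyubiegyfi'
Operation: get character at index 8
Index mapping: s[0]='j', s[1]='y', s[2]='u', s[3]='b', s[4]='i', s[5]='e', s[6]='g', s[7]='y', s[8]='f'
Result: 'f'


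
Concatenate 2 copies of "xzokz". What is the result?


Input string: 'xzokz'
Operation: repeat 2 times
Concatenation: 'xzokz' + 'xzokz'
Result: xzokzxzokz


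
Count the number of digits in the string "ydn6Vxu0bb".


Input string: 'ydn6Vxu0bb'
Operation: count digit characters (0-9)
Scan: 'y', 'd', 'n', '6'(digit), 'V', 'x', 'u', '0'(digit), 'b', 'b'
Digits found: 2
Result: 2


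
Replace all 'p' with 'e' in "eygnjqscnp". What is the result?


Input string: 'eygnjqscnp'
Operation: replace 'p' with 'e'
Positions of 'p': 9
After replacement: eygnjqscne


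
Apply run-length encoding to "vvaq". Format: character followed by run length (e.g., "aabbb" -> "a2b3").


Input: 'vvaq'
Operation: identify consecutive runs
Runs: 'vv' -> v2, 'a' -> a1, 'q' -> q1
Encoded: v2a1q1


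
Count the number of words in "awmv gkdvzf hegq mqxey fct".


Input string: 'awmv gkdvzf hegq mqxey fct'
Operation: split by spaces
Words found: 'awmv', 'gkdvzf', 'hegq', 'mqxey', 'fct'
Word count: 5


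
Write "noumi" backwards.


Input string: 'noumi'
Operation: reverse character order
Original order: 'n' -> 'o' -> 'u' -> 'm' -> 'i'
Reversed order: 'i' -> 'm' -> 'u' -> 'o' -> 'n'
Result: imuon


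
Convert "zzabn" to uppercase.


Input string: 'zzabn'
Operation: convert each letter to uppercase
Mapping: 'z'->'Z', 'z'->'Z', 'a'->'A', 'b'->'B', 'n'->'N'
Result: ZZABN


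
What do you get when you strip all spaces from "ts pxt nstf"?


Input string: 'ts pxt nstf'
Operation: remove all spaces
Words: 'ts', 'pxt', 'nstf'
Join without spaces: tspxtnstf


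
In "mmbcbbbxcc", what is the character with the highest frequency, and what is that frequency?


Input: 'mmbcbbbxcc'
Operation: tally each character
Counts: 'b':4, 'c':3, 'm':2, 'x':1
Maximum: 'b' appears 4 times


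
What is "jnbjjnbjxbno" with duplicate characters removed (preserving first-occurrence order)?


Input: 'jnbjjnbjxbno'
Operation: keep first occurrence of each character
Scan: s[0]='j' new -> keep; s[1]='n' new -> keep; s[2]='b' new -> keep; s[3]='j' seen -> skip; s[4]='j' seen -> skip; s[5]='n' seen -> skip; s[6]='b' seen -> skip; s[7]='j' seen -> skip; s[8]='x' new -> keep; s[9]='b' seen -> skip; s[10]='n' seen -> skip; s[11]='o' new -> keep
Result: jnbxo


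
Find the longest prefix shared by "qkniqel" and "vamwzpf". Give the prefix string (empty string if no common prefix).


String 1: 'qkniqel'
String 2: 'vamwzpf'
Compare position by position:
pos 0: 'q' vs 'v' differ -> stop
Longest common prefix: "" (length 0)


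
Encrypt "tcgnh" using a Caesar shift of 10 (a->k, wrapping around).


Input: 'tcgnh', shift = 10
Operation: for each letter, (position + 10) mod 26
Mapping: 't'(19+10=29, 29 mod 26=3)->'d', 'c'(2+10=12)->'m', 'g'(6+10=16)->'q', 'n'(13+10=23)->'x', 'h'(7+10=17)->'r'
Result: dmqxr


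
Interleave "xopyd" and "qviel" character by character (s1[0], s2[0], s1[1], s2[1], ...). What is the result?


String 1: 'xopyd'
String 2: 'qviel'
Operation: alternate characters
Pairs: 'x'+'q', 'o'+'v', 'p'+'i', 'y'+'e', 'd'+'l'
Result: xqovpiyedl


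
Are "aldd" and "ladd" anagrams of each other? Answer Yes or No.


String 1: 'aldd' -> sorted: 'addl'
String 2: 'ladd' -> sorted: 'addl'
Compare sorted forms: 'addl' == 'addl'
Anagram: Yes


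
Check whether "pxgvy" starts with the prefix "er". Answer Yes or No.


Input string: 'pxgvy'
Prefix to check: 'er'
First 2 characters of input: 'px'
Match: False
Result: No


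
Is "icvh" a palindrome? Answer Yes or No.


Input string: 'icvh'
Reversed: 'hvci'
Compare pairs: s[0]='i' vs s[3]='h' (mismatch), s[1]='c' vs s[2]='v' (mismatch)
Palindrome: No


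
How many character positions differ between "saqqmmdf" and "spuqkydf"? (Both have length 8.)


String 1: 'saqqmmdf'
String 2: 'spuqkydf'
Compare each position: pos 0: 's'=='s', pos 1: 'a'!='p', pos 2: 'q'!='u', pos 3: 'q'=='q', pos 4: 'm'!='k', pos 5: 'm'!='y', pos 6: 'd'=='d', pos 7: 'f'=='f'
Differing positions: 4
Hamming distance: 4


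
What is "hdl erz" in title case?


Input string: 'hdl erz'
Operation: capitalize first letter of each word
Word transformations: 'hdl'->'Hdl', 'erz'->'Erz'
Result: Hdl Erz


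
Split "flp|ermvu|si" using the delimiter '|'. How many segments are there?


Input string: 'flp|ermvu|si'
Delimiter: '|'
Split result: 'flp', 'ermvu', 'si'
Number of parts: 3


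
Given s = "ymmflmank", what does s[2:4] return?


Input string: 'ymmflmank'
Operation: slice [2:4]
Extract characters: s[2]='m', s[3]='f'
Result: mf


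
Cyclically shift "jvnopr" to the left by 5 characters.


Input: 'jvnopr', shift = 5
Operation: split at index 5 and swap parts
Front part s[0:5] = 'jvnop'
Back part s[5:] = 'r'
Rotated = back + front = 'r' + 'jvnop'
Result: rjvnop


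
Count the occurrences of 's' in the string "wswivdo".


Input string: 'wswivdo'
Target character: 's'
Scan each position: s[1]='s'
Matches found at indices: 1
Total: 1


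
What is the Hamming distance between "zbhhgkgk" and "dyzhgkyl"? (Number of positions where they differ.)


String 1: 'zbhhgkgk'
String 2: 'dyzhgkyl'
Compare each position: pos 0: 'z'!='d', pos 1: 'b'!='y', pos 2: 'h'!='z', pos 3: 'h'=='h', pos 4: 'g'=='g', pos 5: 'k'=='k', pos 6: 'g'!='y', pos 7: 'k'!='l'
Differing positions: 5
Hamming distance: 5


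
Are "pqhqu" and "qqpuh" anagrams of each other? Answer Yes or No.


String 1: 'pqhqu' -> sorted: 'hpqqu'
String 2: 'qqpuh' -> sorted: 'hpqqu'
Compare sorted forms: 'hpqqu' == 'hpqqu'
Anagram: Yes


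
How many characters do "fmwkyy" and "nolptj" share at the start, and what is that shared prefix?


String 1: 'fmwkyy'
String 2: 'nolptj'
Compare position by position:
pos 0: 'f' vs 'n' differ -> stop
Longest common prefix: "" (length 0)


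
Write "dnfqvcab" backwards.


Input string: 'dnfqvcab'
Operation: reverse character order
Original order: 'd' -> 'n' -> 'f' -> 'q' -> 'v' -> 'c' -> 'a' -> 'b'
Reversed order: 'b' -> 'a' -> 'c' -> 'v' -> 'q' -> 'f' -> 'n' -> 'd'
Result: bacvqfnd


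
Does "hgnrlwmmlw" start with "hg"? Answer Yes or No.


Input string: 'hgnrlwmmlw'
Prefix to check: 'hg'
First 2 characters of input: 'hg'
Match: True
Result: Yes


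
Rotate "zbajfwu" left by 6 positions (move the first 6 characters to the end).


Input: 'zbajfwu', shift = 6
Operation: split at index 6 and swap parts
Front part s[0:6] = 'zbajfw'
Back part s[6:] = 'u'
Rotated = back + front = 'u' + 'zbajfw'
Result: uzbajfw


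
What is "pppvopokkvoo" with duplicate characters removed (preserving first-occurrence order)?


Input: 'pppvopokkvoo'
Operation: keep first occurrence of each character
Scan: s[0]='p' new -> keep; s[1]='p' seen -> skip; s[2]='p' seen -> skip; s[3]='v' new -> keep; s[4]='o' new -> keep; s[5]='p' seen -> skip; s[6]='o' seen -> skip; s[7]='k' new -> keep; s[8]='k' seen -> skip; s[9]='v' seen -> skip; s[10]='o' seen -> skip; s[11]='o' seen -> skip
Result: pvok


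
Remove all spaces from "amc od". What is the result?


Input string: 'amc od'
Operation: remove all spaces
Words: 'amc', 'od'
Join without spaces: amcod


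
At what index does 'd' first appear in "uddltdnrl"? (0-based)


Input string: 'uddltdnrl'
Target: 'd'
Scanning left to right: s[0]='u', s[1]='d'
First match at index: 1


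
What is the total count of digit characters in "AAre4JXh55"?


Input string: 'AAre4JXh55'
Operation: count digit characters (0-9)
Scan: 'A', 'A', 'r', 'e', '4'(digit), 'J', 'X', 'h', '5'(digit), '5'(digit)
Digits found: 3
Result: 3


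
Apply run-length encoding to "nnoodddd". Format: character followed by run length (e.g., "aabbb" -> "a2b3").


Input: 'nnoodddd'
Operation: identify consecutive runs
Runs: 'nn' -> n2, 'oo' -> o2, 'dddd' -> d4
Encoded: n2o2d4


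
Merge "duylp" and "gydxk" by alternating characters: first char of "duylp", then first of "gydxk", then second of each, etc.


String 1: 'duylp'
String 2: 'gydxk'
Operation: alternate characters
Pairs: 'd'+'g', 'u'+'y', 'y'+'d', 'l'+'x', 'p'+'k'
Result: dguyydlxpk


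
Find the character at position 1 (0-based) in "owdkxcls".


Input string: 'owdkxcls'
Operation: get character at index 1
Index mapping: s[0]='o', s[1]='w'
Result: 'w'


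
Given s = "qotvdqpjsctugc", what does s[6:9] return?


Input string: 'qotvdqpjsctugc'
Operation: slice [6:9]
Extract characters: s[6]='p', s[7]='j', s[8]='s'
Result: pjs


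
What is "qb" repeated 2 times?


Input string: 'qb'
Operation: repeat 2 times
Concatenation: 'qb' + 'qb'
Result: qbqb


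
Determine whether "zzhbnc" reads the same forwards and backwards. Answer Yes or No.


Input string: 'zzhbnc'
Reversed: 'cnbhzz'
Compare pairs: s[0]='z' vs s[5]='c' (mismatch), s[1]='z' vs s[4]='n' (mismatch), s[2]='h' vs s[3]='b' (mismatch)
Palindrome: No


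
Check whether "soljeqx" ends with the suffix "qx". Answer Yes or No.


Input string: 'soljeqx'
Suffix to check: 'qx'
Last 2 characters of input: 'qx'
Match: True
Result: Yes


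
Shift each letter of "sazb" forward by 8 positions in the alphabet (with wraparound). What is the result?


Input: 'sazb', shift = 8
Operation: for each letter, (position + 8) mod 26
Mapping: 's'(18+8=26, 26 mod 26=0)->'a', 'a'(0+8=8)->'i', 'z'(25+8=33, 33 mod 26=7)->'h', 'b'(1+8=9)->'j'
Result: aihj


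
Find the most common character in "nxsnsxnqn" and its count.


Input: 'nxsnsxnqn'
Operation: tally each character
Counts: 'n':4, 'q':1, 's':2, 'x':2
Maximum: 'n' appears 4 times


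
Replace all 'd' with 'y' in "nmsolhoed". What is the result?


Input string: 'nmsolhoed'
Operation: replace 'd' with 'y'
Positions of 'd': 8
After replacement: nmsolhoey


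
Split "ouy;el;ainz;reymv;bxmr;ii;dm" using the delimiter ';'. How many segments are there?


Input string: 'ouy;el;ainz;reymv;bxmr;ii;dm'
Delimiter: ';'
Split result: 'ouy', 'el', 'ainz', 'reymv', 'bxmr', 'ii', 'dm'
Number of parts: 7


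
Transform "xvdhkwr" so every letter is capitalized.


Input string: 'xvdhkwr'
Operation: convert each letter to uppercase
Mapping: 'x'->'X', 'v'->'V', 'd'->'D', 'h'->'H', 'k'->'K', 'w'->'W', 'r'->'R'
Result: XVDHKWR


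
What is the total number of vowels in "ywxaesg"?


Input string: 'ywxaesg'
Operation: count vowels (a, e, i, o, u)
Scan: s[0]='y', s[1]='w', s[2]='x', s[3]='a' (vowel), s[4]='e' (vowel), s[5]='s', s[6]='g'
Vowels found: 2
Result: 2


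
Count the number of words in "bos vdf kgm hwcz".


Input string: 'bos vdf kgm hwcz'
Operation: split by spaces
Words found: 'bos', 'vdf', 'kgm', 'hwcz'
Word count: 4


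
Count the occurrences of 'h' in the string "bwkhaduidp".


Input string: 'bwkhaduidp'
Target character: 'h'
Scan each position: s[3]='h'
Matches found at indices: 3
Total: 1


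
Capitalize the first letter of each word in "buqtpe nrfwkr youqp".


Input string: 'buqtpe nrfwkr youqp'
Operation: capitalize first letter of each word
Word transformations: 'buqtpe'->'Buqtpe', 'nrfwkr'->'Nrfwkr', 'youqp'->'Youqp'
Result: Buqtpe Nrfwkr Youqp


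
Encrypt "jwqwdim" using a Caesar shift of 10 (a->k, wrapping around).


Input: 'jwqwdim', shift = 10
Operation: for each letter, (position + 10) mod 26
Mapping: 'j'(9+10=19)->'t', 'w'(22+10=32, 32 mod 26=6)->'g', 'q'(16+10=26, 26 mod 26=0)->'a', 'w'(22+10=32, 32 mod 26=6)->'g', 'd'(3+10=13)->'n', 'i'(8+10=18)->'s', 'm'(12+10=22)->'w'
Result: tgagnsw


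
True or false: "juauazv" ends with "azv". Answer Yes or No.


Input string: 'juauazv'
Suffix to check: 'azv'
Last 3 characters of input: 'azv'
Match: True
Result: Yes


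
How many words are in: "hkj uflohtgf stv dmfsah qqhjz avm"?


Input string: 'hkj uflohtgf stv dmfsah qqhjz avm'
Operation: split by spaces
Words found: 'hkj', 'uflohtgf', 'stv', 'dmfsah', 'qqhjz', 'avm'
Word count: 6


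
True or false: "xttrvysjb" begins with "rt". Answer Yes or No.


Input string: 'xttrvysjb'
Prefix to check: 'rt'
First 2 characters of input: 'xt'
Match: False
Result: No


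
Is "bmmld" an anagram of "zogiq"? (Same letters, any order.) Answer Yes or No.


String 1: 'zogiq' -> sorted: 'gioqz'
String 2: 'bmmld' -> sorted: 'bdlmm'
Compare sorted forms: 'gioqz' != 'bdlmm'
Anagram: No


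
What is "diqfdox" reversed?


Input string: 'diqfdox'
Operation: reverse character order
Original order: 'd' -> 'i' -> 'q' -> 'f' -> 'd' -> 'o' -> 'x'
Reversed order: 'x' -> 'o' -> 'd' -> 'f' -> 'q' -> 'i' -> 'd'
Result: xodfqid


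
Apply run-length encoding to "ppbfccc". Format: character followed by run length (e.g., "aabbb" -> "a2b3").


Input: 'ppbfccc'
Operation: identify consecutive runs
Runs: 'pp' -> p2, 'b' -> b1, 'f' -> f1, 'ccc' -> c3
Encoded: p2b1f1c3


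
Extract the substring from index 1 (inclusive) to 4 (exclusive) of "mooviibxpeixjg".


Input string: 'mooviibxpeixjg'
Operation: slice [1:4]
Extract characters: s[1]='o', s[2]='o', s[3]='v'
Result: oov


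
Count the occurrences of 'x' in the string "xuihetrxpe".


Input string: 'xuihetrxpe'
Target character: 'x'
Scan each position: s[0]='x', s[7]='x'
Matches found at indices: 0, 7
Total: 2


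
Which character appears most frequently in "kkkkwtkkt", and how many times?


Input: 'kkkkwtkkt'
Operation: tally each character
Counts: 'k':6, 't':2, 'w':1
Maximum: 'k' appears 6 times


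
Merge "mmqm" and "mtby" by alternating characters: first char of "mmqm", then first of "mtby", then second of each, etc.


String 1: 'mmqm'
String 2: 'mtby'
Operation: alternate characters
Pairs: 'm'+'m', 'm'+'t', 'q'+'b', 'm'+'y'
Result: mmmtqbmy


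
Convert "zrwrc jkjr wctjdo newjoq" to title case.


Input string: 'zrwrc jkjr wctjdo newjoq'
Operation: capitalize first letter of each word
Word transformations: 'zrwrc'->'Zrwrc', 'jkjr'->'Jkjr', 'wctjdo'->'Wctjdo', 'newjoq'->'Newjoq'
Result: Zrwrc Jkjr Wctjdo Newjoq


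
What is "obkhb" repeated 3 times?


Input string: 'obkhb'
Operation: repeat 3 times
Concatenation: 'obkhb' + 'obkhb' + 'obkhb'
Result: obkhbobkhbobkhb


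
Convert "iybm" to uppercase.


Input string: 'iybm'
Operation: convert each letter to uppercase
Mapping: 'i'->'I', 'y'->'Y', 'b'->'B', 'm'->'M'
Result: IYBM


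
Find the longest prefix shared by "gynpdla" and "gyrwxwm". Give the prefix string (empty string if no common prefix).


String 1: 'gynpdla'
String 2: 'gyrwxwm'
Compare position by position:
pos 0: 'g' vs 'g' match
pos 1: 'y' vs 'y' match
pos 2: 'n' vs 'r' differ -> stop
Longest common prefix: "gy" (length 2)


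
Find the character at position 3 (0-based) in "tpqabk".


Input string: 'tpqabk'
Operation: get character at index 3
Index mapping: s[0]='t', s[1]='p', s[2]='q', s[3]='a'
Result: 'a'


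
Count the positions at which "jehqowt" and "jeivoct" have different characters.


String 1: 'jehqowt'
String 2: 'jeivoct'
Compare each position: pos 0: 'j'=='j', pos 1: 'e'=='e', pos 2: 'h'!='i', pos 3: 'q'!='v', pos 4: 'o'=='o', pos 5: 'w'!='c', pos 6: 't'=='t'
Differing positions: 3
Hamming distance: 3


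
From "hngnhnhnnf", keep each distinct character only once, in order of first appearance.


Input: 'hngnhnhnnf'
Operation: keep first occurrence of each character
Scan: s[0]='h' new -> keep; s[1]='n' new -> keep; s[2]='g' new -> keep; s[3]='n' seen -> skip; s[4]='h' seen -> skip; s[5]='n' seen -> skip; s[6]='h' seen -> skip; s[7]='n' seen -> skip; s[8]='n' seen -> skip; s[9]='f' new -> keep
Result: hngf


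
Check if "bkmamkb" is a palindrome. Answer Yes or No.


Input string: 'bkmamkb'
Reversed: 'bkmamkb'
Compare pairs: s[0]='b' vs s[6]='b' (match), s[1]='k' vs s[5]='k' (match), s[2]='m' vs s[4]='m' (match)
Palindrome: Yes


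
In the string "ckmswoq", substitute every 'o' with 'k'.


Input string: 'ckmswoq'
Operation: replace 'o' with 'k'
Positions of 'o': 5
After replacement: ckmswkq


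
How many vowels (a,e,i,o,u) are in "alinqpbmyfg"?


Input string: 'alinqpbmyfg'
Operation: count vowels (a, e, i, o, u)
Scan: s[0]='a' (vowel), s[1]='l', s[2]='i' (vowel), s[3]='n', s[4]='q', s[5]='p', s[6]='b', s[7]='m', s[8]='y', s[9]='f', s[10]='g'
Vowels found: 2
Result: 2


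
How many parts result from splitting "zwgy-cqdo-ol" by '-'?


Input string: 'zwgy-cqdo-ol'
Delimiter: '-'
Split result: 'zwgy', 'cqdo', 'ol'
Number of parts: 3


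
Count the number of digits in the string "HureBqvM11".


Input string: 'HureBqvM11'
Operation: count digit characters (0-9)
Scan: 'H', 'u', 'r', 'e', 'B', 'q', 'v', 'M', '1'(digit), '1'(digit)
Digits found: 2
Result: 2


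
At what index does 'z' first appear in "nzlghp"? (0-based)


Input string: 'nzlghp'
Target: 'z'
Scanning left to right: s[0]='n', s[1]='z'
First match at index: 1


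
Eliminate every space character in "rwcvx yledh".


Input string: 'rwcvx yledh'
Operation: remove all spaces
Words: 'rwcvx', 'yledh'
Join without spaces: rwcvxyledh


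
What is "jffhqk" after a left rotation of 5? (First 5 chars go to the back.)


Input: 'jffhqk', shift = 5
Operation: split at index 5 and swap parts
Front part s[0:5] = 'jffhq'
Back part s[5:] = 'k'
Rotated = back + front = 'k' + 'jffhq'
Result: kjffhq


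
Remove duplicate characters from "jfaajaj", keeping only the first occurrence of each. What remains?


Input: 'jfaajaj'
Operation: keep first occurrence of each character
Scan: s[0]='j' new -> keep; s[1]='f' new -> keep; s[2]='a' new -> keep; s[3]='a' seen -> skip; s[4]='j' seen -> skip; s[5]='a' seen -> skip; s[6]='j' seen -> skip
Result: jfa


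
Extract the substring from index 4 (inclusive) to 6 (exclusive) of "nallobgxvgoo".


Input string: 'nallobgxvgoo'
Operation: slice [4:6]
Extract characters: s[4]='o', s[5]='b'
Result: ob


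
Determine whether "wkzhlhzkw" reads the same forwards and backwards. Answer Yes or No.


Input string: 'wkzhlhzkw'
Reversed: 'wkzhlhzkw'
Compare pairs: s[0]='w' vs s[8]='w' (match), s[1]='k' vs s[7]='k' (match), s[2]='z' vs s[6]='z' (match), s[3]='h' vs s[5]='h' (match)
Palindrome: Yes


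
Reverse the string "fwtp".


Input string: 'fwtp'
Operation: reverse character order
Original order: 'f' -> 'w' -> 't' -> 'p'
Reversed order: 'p' -> 't' -> 'w' -> 'f'
Result: ptwf


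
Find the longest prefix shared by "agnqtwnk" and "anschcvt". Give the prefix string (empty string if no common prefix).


String 1: 'agnqtwnk'
String 2: 'anschcvt'
Compare position by position:
pos 0: 'a' vs 'a' match
pos 1: 'g' vs 'n' differ -> stop
Longest common prefix: "a" (length 1)


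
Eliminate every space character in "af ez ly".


Input string: 'af ez ly'
Operation: remove all spaces
Words: 'af', 'ez', 'ly'
Join without spaces: afezly


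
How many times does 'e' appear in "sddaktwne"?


Input string: 'sddaktwne'
Target character: 'e'
Scan each position: s[8]='e'
Matches found at indices: 8
Total: 1


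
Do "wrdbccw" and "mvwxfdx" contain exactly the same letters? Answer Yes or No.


String 1: 'wrdbccw' -> sorted: 'bccdrww'
String 2: 'mvwxfdx' -> sorted: 'dfmvwxx'
Compare sorted forms: 'bccdrww' != 'dfmvwxx'
Anagram: No


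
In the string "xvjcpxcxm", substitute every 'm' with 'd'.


Input string: 'xvjcpxcxm'
Operation: replace 'm' with 'd'
Positions of 'm': 8
After replacement: xvjcpxcxd


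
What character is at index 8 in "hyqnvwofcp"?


Input string: 'hyqnvwofcp'
Operation: get character at index 8
Index mapping: s[0]='h', s[1]='y', s[2]='q', s[3]='n', s[4]='v', s[5]='w', s[6]='o', s[7]='f', s[8]='c'
Result: 'c'


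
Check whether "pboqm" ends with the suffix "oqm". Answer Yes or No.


Input string: 'pboqm'
Suffix to check: 'oqm'
Last 3 characters of input: 'oqm'
Match: True
Result: Yes


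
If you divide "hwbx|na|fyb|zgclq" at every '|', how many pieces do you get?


Input string: 'hwbx|na|fyb|zgclq'
Delimiter: '|'
Split result: 'hwbx', 'na', 'fyb', 'zgclq'
Number of parts: 4


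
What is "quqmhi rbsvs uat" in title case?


Input string: 'quqmhi rbsvs uat'
Operation: capitalize first letter of each word
Word transformations: 'quqmhi'->'Quqmhi', 'rbsvs'->'Rbsvs', 'uat'->'Uat'
Result: Quqmhi Rbsvs Uat


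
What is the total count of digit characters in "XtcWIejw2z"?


Input string: 'XtcWIejw2z'
Operation: count digit characters (0-9)
Scan: 'X', 't', 'c', 'W', 'I', 'e', 'j', 'w', '2'(digit), 'z'
Digits found: 1
Result: 1


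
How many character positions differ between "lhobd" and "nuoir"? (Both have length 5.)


String 1: 'lhobd'
String 2: 'nuoir'
Compare each position: pos 0: 'l'!='n', pos 1: 'h'!='u', pos 2: 'o'=='o', pos 3: 'b'!='i', pos 4: 'd'!='r'
Differing positions: 4
Hamming distance: 4


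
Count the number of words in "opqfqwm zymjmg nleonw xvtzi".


Input string: 'opqfqwm zymjmg nleonw xvtzi'
Operation: split by spaces
Words found: 'opqfqwm', 'zymjmg', 'nleonw', 'xvtzi'
Word count: 4


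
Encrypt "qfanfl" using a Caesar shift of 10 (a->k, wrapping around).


Input: 'qfanfl', shift = 10
Operation: for each letter, (position + 10) mod 26
Mapping: 'q'(16+10=26, 26 mod 26=0)->'a', 'f'(5+10=15)->'p', 'a'(0+10=10)->'k', 'n'(13+10=23)->'x', 'f'(5+10=15)->'p', 'l'(11+10=21)->'v'
Result: apkxpv


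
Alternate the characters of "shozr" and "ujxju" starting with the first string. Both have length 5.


String 1: 'shozr'
String 2: 'ujxju'
Operation: alternate characters
Pairs: 's'+'u', 'h'+'j', 'o'+'x', 'z'+'j', 'r'+'u'
Result: suhjoxzjru


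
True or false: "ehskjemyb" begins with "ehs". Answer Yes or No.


Input string: 'ehskjemyb'
Prefix to check: 'ehs'
First 3 characters of input: 'ehs'
Match: True
Result: Yes


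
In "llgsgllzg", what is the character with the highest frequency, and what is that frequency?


Input: 'llgsgllzg'
Operation: tally each character
Counts: 'g':3, 'l':4, 's':1, 'z':1
Maximum: 'l' appears 4 times


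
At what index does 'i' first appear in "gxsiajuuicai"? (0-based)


Input string: 'gxsiajuuicai'
Target: 'i'
Scanning left to right: s[0]='g', s[1]='x', s[2]='s', s[3]='i'
First match at index: 3


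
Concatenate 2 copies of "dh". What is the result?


Input string: 'dh'
Operation: repeat 2 times
Concatenation: 'dh' + 'dh'
Result: dhdh


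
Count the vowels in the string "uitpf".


Input string: 'uitpf'
Operation: count vowels (a, e, i, o, u)
Scan: s[0]='u' (vowel), s[1]='i' (vowel), s[2]='t', s[3]='p', s[4]='f'
Vowels found: 2
Result: 2


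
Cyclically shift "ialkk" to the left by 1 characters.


Input: 'ialkk', shift = 1
Operation: split at index 1 and swap parts
Front part s[0:1] = 'i'
Back part s[1:] = 'alkk'
Rotated = back + front = 'alkk' + 'i'
Result: alkki


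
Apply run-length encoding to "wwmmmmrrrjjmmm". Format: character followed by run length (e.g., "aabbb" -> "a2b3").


Input: 'wwmmmmrrrjjmmm'
Operation: identify consecutive runs
Runs: 'ww' -> w2, 'mmmm' -> m4, 'rrr' -> r3, 'jj' -> j2, 'mmm' -> m3
Encoded: w2m4r3j2m3


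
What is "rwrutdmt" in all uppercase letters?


Input string: 'rwrutdmt'
Operation: convert each letter to uppercase
Mapping: 'r'->'R', 'w'->'W', 'r'->'R', 'u'->'U', 't'->'T', 'd'->'D', 'm'->'M', 't'->'T'
Result: RWRUTDMT


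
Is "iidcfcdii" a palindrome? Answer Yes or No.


Input string: 'iidcfcdii'
Reversed: 'iidcfcdii'
Compare pairs: s[0]='i' vs s[8]='i' (match), s[1]='i' vs s[7]='i' (match), s[2]='d' vs s[6]='d' (match), s[3]='c' vs s[5]='c' (match)
Palindrome: Yes


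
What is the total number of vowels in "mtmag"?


Input string: 'mtmag'
Operation: count vowels (a, e, i, o, u)
Scan: s[0]='m', s[1]='t', s[2]='m', s[3]='a' (vowel), s[4]='g'
Vowels found: 1
Result: 1


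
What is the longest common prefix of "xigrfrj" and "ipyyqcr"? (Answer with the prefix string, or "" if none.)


String 1: 'xigrfrj'
String 2: 'ipyyqcr'
Compare position by position:
pos 0: 'x' vs 'i' differ -> stop
Longest common prefix: "" (length 0)


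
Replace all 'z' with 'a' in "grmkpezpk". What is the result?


Input string: 'grmkpezpk'
Operation: replace 'z' with 'a'
Positions of 'z': 6
After replacement: grmkpeapk


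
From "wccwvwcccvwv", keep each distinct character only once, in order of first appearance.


Input: 'wccwvwcccvwv'
Operation: keep first occurrence of each character
Scan: s[0]='w' new -> keep; s[1]='c' new -> keep; s[2]='c' seen -> skip; s[3]='w' seen -> skip; s[4]='v' new -> keep; s[5]='w' seen -> skip; s[6]='c' seen -> skip; s[7]='c' seen -> skip; s[8]='c' seen -> skip; s[9]='v' seen -> skip; s[10]='w' seen -> skip; s[11]='v' seen -> skip
Result: wcv


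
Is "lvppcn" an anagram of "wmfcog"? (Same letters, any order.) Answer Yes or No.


String 1: 'wmfcog' -> sorted: 'cfgmow'
String 2: 'lvppcn' -> sorted: 'clnppv'
Compare sorted forms: 'cfgmow' != 'clnppv'
Anagram: No


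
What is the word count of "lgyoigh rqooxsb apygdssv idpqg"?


Input string: 'lgyoigh rqooxsb apygdssv idpqg'
Operation: split by spaces
Words found: 'lgyoigh', 'rqooxsb', 'apygdssv', 'idpqg'
Word count: 4


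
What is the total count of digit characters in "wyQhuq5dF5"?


Input string: 'wyQhuq5dF5'
Operation: count digit characters (0-9)
Scan: 'w', 'y', 'Q', 'h', 'u', 'q', '5'(digit), 'd', 'F', '5'(digit)
Digits found: 2
Result: 2


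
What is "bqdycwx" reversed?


Input string: 'bqdycwx'
Operation: reverse character order
Original order: 'b' -> 'q' -> 'd' -> 'y' -> 'c' -> 'w' -> 'x'
Reversed order: 'x' -> 'w' -> 'c' -> 'y' -> 'd' -> 'q' -> 'b'
Result: xwcydqb


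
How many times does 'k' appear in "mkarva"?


Input string: 'mkarva'
Target character: 'k'
Scan each position: s[1]='k'
Matches found at indices: 1
Total: 1


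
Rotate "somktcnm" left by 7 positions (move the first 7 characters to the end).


Input: 'somktcnm', shift = 7
Operation: split at index 7 and swap parts
Front part s[0:7] = 'somktcn'
Back part s[7:] = 'm'
Rotated = back + front = 'm' + 'somktcn'
Result: msomktcn


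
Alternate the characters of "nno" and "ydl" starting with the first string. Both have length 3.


String 1: 'nno'
String 2: 'ydl'
Operation: alternate characters
Pairs: 'n'+'y', 'n'+'d', 'o'+'l'
Result: nyndol
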